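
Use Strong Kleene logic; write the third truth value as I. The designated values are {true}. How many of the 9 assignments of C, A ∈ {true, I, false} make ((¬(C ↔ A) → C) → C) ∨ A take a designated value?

Of the 9 assignments, 5 give a value in {true}.

5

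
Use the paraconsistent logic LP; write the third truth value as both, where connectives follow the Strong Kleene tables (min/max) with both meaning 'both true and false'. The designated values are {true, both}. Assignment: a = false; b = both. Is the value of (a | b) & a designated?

No

a | b = false | both = both
(a | b) & a = both & false = false
false ∉ {true, both}.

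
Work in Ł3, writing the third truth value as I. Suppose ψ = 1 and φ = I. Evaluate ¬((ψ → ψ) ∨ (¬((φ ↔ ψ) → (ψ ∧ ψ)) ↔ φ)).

ψ → ψ = 1 → 1 = 1
φ ↔ ψ = I ↔ 1 = I  [1 − |½−1|]
ψ ∧ ψ = 1 ∧ 1 = 1
(φ ↔ ψ) → (ψ ∧ ψ) = I → 1 = 1
¬((φ ↔ ψ) → (ψ ∧ ψ)) = ¬1 = 0
¬((φ ↔ ψ) → (ψ ∧ ψ)) ↔ φ = 0 ↔ I = I
(ψ → ψ) ∨ (¬((φ ↔ ψ) → (ψ ∧ ψ)) ↔ φ) = 1 ∨ I = 1
¬((ψ → ψ) ∨ (¬((φ ↔ ψ) → (ψ ∧ ψ)) ↔ φ)) = ¬1 = 0

0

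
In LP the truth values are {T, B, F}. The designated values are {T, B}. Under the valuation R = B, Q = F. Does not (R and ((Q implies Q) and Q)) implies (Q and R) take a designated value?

No

Q implies Q = F implies F = T
(Q implies Q) and Q = T and F = F
R and ((Q implies Q) and Q) = B and F = F
not (R and ((Q implies Q) and Q)) = not F = T
Q and R = F and B = F
not (R and ((Q implies Q) and Q)) implies (Q and R) = T implies F = F
F ∉ {T, B}.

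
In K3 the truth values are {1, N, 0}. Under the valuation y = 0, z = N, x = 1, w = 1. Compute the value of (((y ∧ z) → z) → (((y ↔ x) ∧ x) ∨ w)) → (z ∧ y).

y ∧ z = 0 ∧ N = 0
(y ∧ z) → z = 0 → N = 1  [¬0 ∨ N]
y ↔ x = 0 ↔ 1 = 0
(y ↔ x) ∧ x = 0 ∧ 1 = 0
((y ↔ x) ∧ x) ∨ w = 0 ∨ 1 = 1
((y ∧ z) → z) → (((y ↔ x) ∧ x) ∨ w) = 1 → 1 = 1
z ∧ y = N ∧ 0 = 0
(((y ∧ z) → z) → (((y ↔ x) ∧ x) ∨ w)) → (z ∧ y) = 1 → 0 = 0

0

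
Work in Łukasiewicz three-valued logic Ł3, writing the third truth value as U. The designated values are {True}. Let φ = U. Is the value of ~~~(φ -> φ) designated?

No

φ -> φ = U -> U = True  [min(1, 1−½+½)]
~(φ -> φ) = ~True = False
~~(φ -> φ) = ~False = True
~~~(φ -> φ) = ~True = False
False ∉ {True}.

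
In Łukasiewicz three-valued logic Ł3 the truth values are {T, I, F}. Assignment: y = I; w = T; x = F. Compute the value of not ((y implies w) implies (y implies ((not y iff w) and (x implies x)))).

y implies w = I implies T = T
not y = not I = I
not y iff w = I iff T = I
x implies x = F implies F = T
(not y iff w) and (x implies x) = I and T = I
y implies ((not y iff w) and (x implies x)) = I implies I = T
(y implies w) implies (y implies ((not y iff w) and (x implies x))) = T implies T = T
not ((y implies w) implies (y implies ((not y iff w) and (x implies x)))) = not T = F

F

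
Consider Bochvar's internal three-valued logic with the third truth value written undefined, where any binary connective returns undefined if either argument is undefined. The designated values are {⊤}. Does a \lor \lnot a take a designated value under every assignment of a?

Countermodel: a=undefined gives undefined, which is not designated.

No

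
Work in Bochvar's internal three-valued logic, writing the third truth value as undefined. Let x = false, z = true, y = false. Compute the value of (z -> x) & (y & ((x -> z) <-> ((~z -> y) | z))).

false

z -> x = true -> false = false
x -> z = false -> true = true
~z = ~true = false
~z -> y = false -> false = true
(~z -> y) | z = true | true = true
(x -> z) <-> ((~z -> y) | z) = true <-> true = true
y & ((x -> z) <-> ((~z -> y) | z)) = false & true = false
(z -> x) & (y & ((x -> z) <-> ((~z -> y) | z))) = false & false = false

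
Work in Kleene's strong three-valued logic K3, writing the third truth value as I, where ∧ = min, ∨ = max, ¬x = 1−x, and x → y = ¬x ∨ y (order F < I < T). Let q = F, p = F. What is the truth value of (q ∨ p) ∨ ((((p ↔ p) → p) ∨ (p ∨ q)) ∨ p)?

F

q ∨ p = F ∨ F = F
p ↔ p = F ↔ F = T
(p ↔ p) → p = T → F = F
p ∨ q = F ∨ F = F
((p ↔ p) → p) ∨ (p ∨ q) = F ∨ F = F
(((p ↔ p) → p) ∨ (p ∨ q)) ∨ p = F ∨ F = F
(q ∨ p) ∨ ((((p ↔ p) → p) ∨ (p ∨ q)) ∨ p) = F ∨ F = F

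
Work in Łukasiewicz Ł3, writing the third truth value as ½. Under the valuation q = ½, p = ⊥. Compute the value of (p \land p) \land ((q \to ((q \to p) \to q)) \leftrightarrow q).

p \land p = ⊥ \land ⊥ = ⊥
q \to p = ½ \to ⊥ = ½  [min(1, 1−½+0)]
(q \to p) \to q = ½ \to ½ = ⊤
q \to ((q \to p) \to q) = ½ \to ⊤ = ⊤
(q \to ((q \to p) \to q)) \leftrightarrow q = ⊤ \leftrightarrow ½ = ½
(p \land p) \land ((q \to ((q \to p) \to q)) \leftrightarrow q) = ⊥ \land ½ = ⊥

⊥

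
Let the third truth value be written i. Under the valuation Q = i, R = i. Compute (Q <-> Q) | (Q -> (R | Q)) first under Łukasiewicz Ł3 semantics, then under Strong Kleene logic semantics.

T; i

In Łukasiewicz Ł3: Q <-> Q = i <-> i = T  [1 − |½−½|]
R | Q = i | i = i
Q -> (R | Q) = i -> i = T
(Q <-> Q) | (Q -> (R | Q)) = T | T = T
In Strong Kleene logic: Q <-> Q = i <-> i = i
R | Q = i | i = i
Q -> (R | Q) = i -> i = i
(Q <-> Q) | (Q -> (R | Q)) = i | i = i
They differ because Łukasiewicz Ł3 and Strong Kleene logic treat i differently under implication.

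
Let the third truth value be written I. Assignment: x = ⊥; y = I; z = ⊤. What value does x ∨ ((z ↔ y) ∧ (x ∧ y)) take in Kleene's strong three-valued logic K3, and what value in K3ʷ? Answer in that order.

In Kleene's strong three-valued logic K3: z ↔ y = ⊤ ↔ I = I
x ∧ y = ⊥ ∧ I = ⊥
(z ↔ y) ∧ (x ∧ y) = I ∧ ⊥ = ⊥
x ∨ ((z ↔ y) ∧ (x ∧ y)) = ⊥ ∨ ⊥ = ⊥
In K3ʷ: z ↔ y = ⊤ ↔ I = I
x ∧ y = ⊥ ∧ I = I
(z ↔ y) ∧ (x ∧ y) = I ∧ I = I
x ∨ ((z ↔ y) ∧ (x ∧ y)) = ⊥ ∨ I = I
They differ because Kleene's strong three-valued logic K3 and K3ʷ treat I differently under the binary connectives.

⊥; I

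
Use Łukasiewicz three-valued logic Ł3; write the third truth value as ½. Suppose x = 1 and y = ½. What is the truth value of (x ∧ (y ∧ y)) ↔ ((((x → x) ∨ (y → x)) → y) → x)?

½

y ∧ y = ½ ∧ ½ = ½
x ∧ (y ∧ y) = 1 ∧ ½ = ½
x → x = 1 → 1 = 1
y → x = ½ → 1 = 1  [min(1, 1−½+1)]
(x → x) ∨ (y → x) = 1 ∨ 1 = 1
((x → x) ∨ (y → x)) → y = 1 → ½ = ½
(((x → x) ∨ (y → x)) → y) → x = ½ → 1 = 1
(x ∧ (y ∧ y)) ↔ ((((x → x) ∨ (y → x)) → y) → x) = ½ ↔ 1 = ½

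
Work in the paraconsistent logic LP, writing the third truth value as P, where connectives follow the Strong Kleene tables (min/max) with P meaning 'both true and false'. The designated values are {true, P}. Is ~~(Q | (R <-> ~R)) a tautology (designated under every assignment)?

Countermodel: Q=false, R=true gives false, which is not designated.

No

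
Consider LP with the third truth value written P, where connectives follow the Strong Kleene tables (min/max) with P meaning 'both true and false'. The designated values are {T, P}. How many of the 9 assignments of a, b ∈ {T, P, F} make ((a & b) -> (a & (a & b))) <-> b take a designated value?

6

Of the 9 assignments, 6 give a value in {T, P}.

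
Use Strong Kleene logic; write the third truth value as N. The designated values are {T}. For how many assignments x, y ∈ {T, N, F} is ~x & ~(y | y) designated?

1

Designated under: (x=F, y=F).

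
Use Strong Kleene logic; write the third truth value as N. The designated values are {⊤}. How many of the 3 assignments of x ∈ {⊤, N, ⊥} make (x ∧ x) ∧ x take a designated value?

x=⊤: ⊤ ✓
x=N: N ·
x=⊥: ⊥ ·

1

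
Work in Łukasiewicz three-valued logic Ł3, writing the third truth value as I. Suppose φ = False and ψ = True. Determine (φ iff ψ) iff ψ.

False

φ iff ψ = False iff True = False
(φ iff ψ) iff ψ = False iff True = False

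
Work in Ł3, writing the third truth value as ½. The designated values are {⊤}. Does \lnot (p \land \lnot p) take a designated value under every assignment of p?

Countermodel: p=½ gives ½, which is not designated.

No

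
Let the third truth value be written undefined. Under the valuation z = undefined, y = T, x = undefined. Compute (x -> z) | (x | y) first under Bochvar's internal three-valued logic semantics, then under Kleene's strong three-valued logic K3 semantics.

undefined; T

In Bochvar's internal three-valued logic: x -> z = undefined -> undefined = undefined  [any arg is the third value ⇒ result is the third value]
x | y = undefined | T = undefined
(x -> z) | (x | y) = undefined | undefined = undefined
In Kleene's strong three-valued logic K3: x -> z = undefined -> undefined = undefined
x | y = undefined | T = T
(x -> z) | (x | y) = undefined | T = T
They differ because Bochvar's internal three-valued logic and Kleene's strong three-valued logic K3 treat undefined differently under the binary connectives.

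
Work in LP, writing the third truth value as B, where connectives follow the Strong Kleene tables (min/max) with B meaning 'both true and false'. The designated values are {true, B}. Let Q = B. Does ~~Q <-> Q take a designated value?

Yes

~Q = ~B = B
~~Q = ~B = B
~~Q <-> Q = B <-> B = B
B ∈ {true, B}.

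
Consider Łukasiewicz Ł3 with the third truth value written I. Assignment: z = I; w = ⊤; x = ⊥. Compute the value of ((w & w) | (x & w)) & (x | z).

I

w & w = ⊤ & ⊤ = ⊤
x & w = ⊥ & ⊤ = ⊥
(w & w) | (x & w) = ⊤ | ⊥ = ⊤
x | z = ⊥ | I = I
((w & w) | (x & w)) & (x | z) = ⊤ & I = I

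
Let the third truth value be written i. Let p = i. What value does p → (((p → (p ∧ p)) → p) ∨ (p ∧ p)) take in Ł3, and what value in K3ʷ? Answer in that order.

In Ł3: p ∧ p = i ∧ i = i
p → (p ∧ p) = i → i = True  [min(1, 1−½+½)]
(p → (p ∧ p)) → p = True → i = i
p ∧ p = i ∧ i = i
((p → (p ∧ p)) → p) ∨ (p ∧ p) = i ∨ i = i
p → (((p → (p ∧ p)) → p) ∨ (p ∧ p)) = i → i = True
In K3ʷ: p ∧ p = i ∧ i = i
p → (p ∧ p) = i → i = i  [any arg is the third value ⇒ result is the third value]
(p → (p ∧ p)) → p = i → i = i
p ∧ p = i ∧ i = i
((p → (p ∧ p)) → p) ∨ (p ∧ p) = i ∨ i = i
p → (((p → (p ∧ p)) → p) ∨ (p ∧ p)) = i → i = i
They differ because Ł3 and K3ʷ treat i differently under the binary connectives.

True; i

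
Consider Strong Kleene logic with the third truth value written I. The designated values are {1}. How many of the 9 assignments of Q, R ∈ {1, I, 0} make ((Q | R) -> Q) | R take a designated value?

6

Of the 9 assignments, 6 give a value in {1}.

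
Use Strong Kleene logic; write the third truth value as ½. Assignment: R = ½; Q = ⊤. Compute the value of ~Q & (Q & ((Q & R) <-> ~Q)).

⊥

~Q = ~⊤ = ⊥
Q & R = ⊤ & ½ = ½
~Q = ~⊤ = ⊥
(Q & R) <-> ~Q = ½ <-> ⊥ = ½
Q & ((Q & R) <-> ~Q) = ⊤ & ½ = ½
~Q & (Q & ((Q & R) <-> ~Q)) = ⊥ & ½ = ⊥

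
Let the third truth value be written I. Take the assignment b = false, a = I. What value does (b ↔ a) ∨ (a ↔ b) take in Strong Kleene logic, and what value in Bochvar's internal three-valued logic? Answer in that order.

I; I

In Strong Kleene logic: b ↔ a = false ↔ I = I
a ↔ b = I ↔ false = I
(b ↔ a) ∨ (a ↔ b) = I ∨ I = I
In Bochvar's internal three-valued logic: b ↔ a = false ↔ I = I
a ↔ b = I ↔ false = I
(b ↔ a) ∨ (a ↔ b) = I ∨ I = I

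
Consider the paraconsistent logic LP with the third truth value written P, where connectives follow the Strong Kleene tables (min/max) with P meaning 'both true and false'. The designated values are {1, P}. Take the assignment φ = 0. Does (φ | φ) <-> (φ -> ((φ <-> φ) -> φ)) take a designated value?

No

φ | φ = 0 | 0 = 0
φ <-> φ = 0 <-> 0 = 1
(φ <-> φ) -> φ = 1 -> 0 = 0
φ -> ((φ <-> φ) -> φ) = 0 -> 0 = 1
(φ | φ) <-> (φ -> ((φ <-> φ) -> φ)) = 0 <-> 1 = 0
0 ∉ {1, P}.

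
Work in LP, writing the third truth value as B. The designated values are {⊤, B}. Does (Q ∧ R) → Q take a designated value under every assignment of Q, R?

Every assignment of Q, R over {⊤, B, ⊥} gives a value in {⊤, B}.
In particular, with Q=B, R=B: (Q ∧ R) → Q = B.

Yes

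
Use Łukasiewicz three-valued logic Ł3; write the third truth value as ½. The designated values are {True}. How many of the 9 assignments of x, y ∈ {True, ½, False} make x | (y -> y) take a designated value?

Of the 9 assignments, 9 give a value in {True}.

9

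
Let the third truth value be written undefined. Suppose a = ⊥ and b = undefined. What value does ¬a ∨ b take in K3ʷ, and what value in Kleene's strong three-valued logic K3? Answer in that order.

undefined; ⊤

In K3ʷ: ¬a = ¬⊥ = ⊤
¬a ∨ b = ⊤ ∨ undefined = undefined
In Kleene's strong three-valued logic K3: ¬a = ¬⊥ = ⊤
¬a ∨ b = ⊤ ∨ undefined = ⊤
They differ because K3ʷ and Kleene's strong three-valued logic K3 treat undefined differently under the binary connectives.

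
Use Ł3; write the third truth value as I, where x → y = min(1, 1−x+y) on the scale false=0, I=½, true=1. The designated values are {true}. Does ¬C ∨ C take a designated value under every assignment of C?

Countermodel: C=I gives I, which is not designated.

No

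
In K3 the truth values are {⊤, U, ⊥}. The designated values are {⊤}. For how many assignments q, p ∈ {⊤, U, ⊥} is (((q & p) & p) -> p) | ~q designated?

Of the 9 assignments, 7 give a value in {⊤}.

7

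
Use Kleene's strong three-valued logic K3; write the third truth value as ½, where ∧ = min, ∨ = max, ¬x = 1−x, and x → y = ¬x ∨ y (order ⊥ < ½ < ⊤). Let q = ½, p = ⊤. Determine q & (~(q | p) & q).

q | p = ½ | ⊤ = ⊤
~(q | p) = ~⊤ = ⊥
~(q | p) & q = ⊥ & ½ = ⊥
q & (~(q | p) & q) = ½ & ⊥ = ⊥

⊥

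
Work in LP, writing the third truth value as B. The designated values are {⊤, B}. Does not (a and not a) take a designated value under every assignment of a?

Yes

Every assignment of a over {⊤, B, ⊥} gives a value in {⊤, B}.
In particular, with a=B: not (a and not a) = B.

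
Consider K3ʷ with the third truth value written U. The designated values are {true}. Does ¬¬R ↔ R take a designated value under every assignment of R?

Countermodel: R=U gives U, which is not designated.

No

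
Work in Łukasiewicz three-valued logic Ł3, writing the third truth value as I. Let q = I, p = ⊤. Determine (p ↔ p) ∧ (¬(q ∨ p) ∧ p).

⊥

p ↔ p = ⊤ ↔ ⊤ = ⊤
q ∨ p = I ∨ ⊤ = ⊤
¬(q ∨ p) = ¬⊤ = ⊥
¬(q ∨ p) ∧ p = ⊥ ∧ ⊤ = ⊥
(p ↔ p) ∧ (¬(q ∨ p) ∧ p) = ⊤ ∧ ⊥ = ⊥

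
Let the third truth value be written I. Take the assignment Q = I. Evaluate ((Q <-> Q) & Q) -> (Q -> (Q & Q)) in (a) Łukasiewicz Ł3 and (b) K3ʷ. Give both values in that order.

In Łukasiewicz Ł3: Q <-> Q = I <-> I = True  [1 − |½−½|]
(Q <-> Q) & Q = True & I = I
Q & Q = I & I = I
Q -> (Q & Q) = I -> I = True
((Q <-> Q) & Q) -> (Q -> (Q & Q)) = I -> True = True
In K3ʷ: Q <-> Q = I <-> I = I
(Q <-> Q) & Q = I & I = I
Q & Q = I & I = I
Q -> (Q & Q) = I -> I = I  [any arg is the third value ⇒ result is the third value]
((Q <-> Q) & Q) -> (Q -> (Q & Q)) = I -> I = I
They differ because Łukasiewicz Ł3 and K3ʷ treat I differently under the binary connectives.

True; I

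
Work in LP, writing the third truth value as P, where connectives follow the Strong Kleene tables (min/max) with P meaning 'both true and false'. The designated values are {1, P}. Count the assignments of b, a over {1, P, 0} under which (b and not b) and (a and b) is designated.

2

Designated under: (b=P, a=1); (b=P, a=P).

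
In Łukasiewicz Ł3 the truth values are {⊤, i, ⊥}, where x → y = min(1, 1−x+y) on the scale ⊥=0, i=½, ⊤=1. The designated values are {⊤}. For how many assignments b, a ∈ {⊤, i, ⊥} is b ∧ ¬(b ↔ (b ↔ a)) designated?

Designated under: (b=⊤, a=⊥).

1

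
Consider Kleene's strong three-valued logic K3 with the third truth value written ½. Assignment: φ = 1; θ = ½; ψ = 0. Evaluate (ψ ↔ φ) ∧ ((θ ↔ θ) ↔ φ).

0

ψ ↔ φ = 0 ↔ 1 = 0
θ ↔ θ = ½ ↔ ½ = ½
(θ ↔ θ) ↔ φ = ½ ↔ 1 = ½
(ψ ↔ φ) ∧ ((θ ↔ θ) ↔ φ) = 0 ∧ ½ = 0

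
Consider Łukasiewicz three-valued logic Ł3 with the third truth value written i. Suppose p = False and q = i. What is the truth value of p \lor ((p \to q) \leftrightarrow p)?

p \to q = False \to i = True  [min(1, 1−0+½)]
(p \to q) \leftrightarrow p = True \leftrightarrow False = False
p \lor ((p \to q) \leftrightarrow p) = False \lor False = False

False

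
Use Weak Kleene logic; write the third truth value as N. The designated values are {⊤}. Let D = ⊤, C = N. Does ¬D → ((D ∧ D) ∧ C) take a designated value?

¬D = ¬⊤ = ⊥
D ∧ D = ⊤ ∧ ⊤ = ⊤
(D ∧ D) ∧ C = ⊤ ∧ N = N
¬D → ((D ∧ D) ∧ C) = ⊥ → N = N
N ∉ {⊤}.

No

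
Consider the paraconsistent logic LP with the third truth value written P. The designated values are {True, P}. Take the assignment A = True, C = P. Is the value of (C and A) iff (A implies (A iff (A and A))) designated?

Yes

C and A = P and True = P
A and A = True and True = True
A iff (A and A) = True iff True = True
A implies (A iff (A and A)) = True implies True = True
(C and A) iff (A implies (A iff (A and A))) = P iff True = P
P ∈ {True, P}.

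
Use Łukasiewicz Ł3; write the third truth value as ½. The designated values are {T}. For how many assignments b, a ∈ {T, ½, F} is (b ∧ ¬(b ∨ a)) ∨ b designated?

Designated under: (b=T, a=T); (b=T, a=½); (b=T, a=F).

3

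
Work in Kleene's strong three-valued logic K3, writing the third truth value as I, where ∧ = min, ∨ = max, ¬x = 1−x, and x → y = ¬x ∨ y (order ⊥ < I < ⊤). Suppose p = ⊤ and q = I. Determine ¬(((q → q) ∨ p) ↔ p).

⊥

q → q = I → I = I
(q → q) ∨ p = I ∨ ⊤ = ⊤
((q → q) ∨ p) ↔ p = ⊤ ↔ ⊤ = ⊤
¬(((q → q) ∨ p) ↔ p) = ¬⊤ = ⊥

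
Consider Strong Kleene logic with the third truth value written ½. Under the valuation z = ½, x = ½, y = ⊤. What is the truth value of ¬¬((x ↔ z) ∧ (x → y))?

½

x ↔ z = ½ ↔ ½ = ½
x → y = ½ → ⊤ = ⊤  [¬½ ∨ ⊤]
(x ↔ z) ∧ (x → y) = ½ ∧ ⊤ = ½
¬((x ↔ z) ∧ (x → y)) = ¬½ = ½
¬¬((x ↔ z) ∧ (x → y)) = ¬½ = ½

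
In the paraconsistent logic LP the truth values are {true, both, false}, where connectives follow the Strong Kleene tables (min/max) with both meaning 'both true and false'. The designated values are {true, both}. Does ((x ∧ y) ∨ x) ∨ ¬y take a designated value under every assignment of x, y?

No

Countermodel: x=false, y=true gives false, which is not designated.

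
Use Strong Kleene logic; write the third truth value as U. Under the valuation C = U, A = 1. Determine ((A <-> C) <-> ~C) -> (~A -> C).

A <-> C = 1 <-> U = U
~C = ~U = U
(A <-> C) <-> ~C = U <-> U = U
~A = ~1 = 0
~A -> C = 0 -> U = 1
((A <-> C) <-> ~C) -> (~A -> C) = U -> 1 = 1

1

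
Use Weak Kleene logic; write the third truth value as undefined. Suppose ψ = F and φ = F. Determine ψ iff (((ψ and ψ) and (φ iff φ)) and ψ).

T

ψ and ψ = F and F = F
φ iff φ = F iff F = T
(ψ and ψ) and (φ iff φ) = F and T = F
((ψ and ψ) and (φ iff φ)) and ψ = F and F = F
ψ iff (((ψ and ψ) and (φ iff φ)) and ψ) = F iff F = T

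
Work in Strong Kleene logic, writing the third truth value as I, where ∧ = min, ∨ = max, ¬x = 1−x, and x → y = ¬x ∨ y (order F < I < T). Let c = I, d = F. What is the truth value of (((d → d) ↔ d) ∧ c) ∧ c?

F

d → d = F → F = T
(d → d) ↔ d = T ↔ F = F
((d → d) ↔ d) ∧ c = F ∧ I = F
(((d → d) ↔ d) ∧ c) ∧ c = F ∧ I = F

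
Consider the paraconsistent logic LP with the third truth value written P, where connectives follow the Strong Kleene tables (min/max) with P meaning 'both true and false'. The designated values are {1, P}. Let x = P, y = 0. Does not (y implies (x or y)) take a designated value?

x or y = P or 0 = P
y implies (x or y) = 0 implies P = 1
not (y implies (x or y)) = not 1 = 0
0 ∉ {1, P}.

No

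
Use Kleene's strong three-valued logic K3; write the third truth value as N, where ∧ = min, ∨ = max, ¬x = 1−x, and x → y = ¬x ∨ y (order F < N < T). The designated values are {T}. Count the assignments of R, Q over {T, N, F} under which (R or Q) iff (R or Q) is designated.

6

Of the 9 assignments, 6 give a value in {T}.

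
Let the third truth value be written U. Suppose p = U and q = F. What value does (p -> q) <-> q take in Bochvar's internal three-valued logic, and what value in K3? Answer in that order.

In Bochvar's internal three-valued logic: p -> q = U -> F = U
(p -> q) <-> q = U <-> F = U
In K3: p -> q = U -> F = U
(p -> q) <-> q = U <-> F = U

U; U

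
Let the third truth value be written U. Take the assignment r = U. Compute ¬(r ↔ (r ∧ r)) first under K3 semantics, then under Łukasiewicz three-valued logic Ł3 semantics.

In K3: r ∧ r = U ∧ U = U
r ↔ (r ∧ r) = U ↔ U = U
¬(r ↔ (r ∧ r)) = ¬U = U
In Łukasiewicz three-valued logic Ł3: r ∧ r = U ∧ U = U
r ↔ (r ∧ r) = U ↔ U = true  [1 − |½−½|]
¬(r ↔ (r ∧ r)) = ¬true = false
They differ because K3 and Łukasiewicz three-valued logic Ł3 treat U differently under implication.

U; false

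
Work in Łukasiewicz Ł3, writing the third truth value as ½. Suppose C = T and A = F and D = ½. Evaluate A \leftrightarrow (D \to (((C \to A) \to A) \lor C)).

F

C \to A = T \to F = F
(C \to A) \to A = F \to F = T
((C \to A) \to A) \lor C = T \lor T = T
D \to (((C \to A) \to A) \lor C) = ½ \to T = T  [min(1, 1−½+1)]
A \leftrightarrow (D \to (((C \to A) \to A) \lor C)) = F \leftrightarrow T = F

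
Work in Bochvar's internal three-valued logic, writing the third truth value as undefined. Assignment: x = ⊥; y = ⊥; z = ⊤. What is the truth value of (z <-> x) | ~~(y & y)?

z <-> x = ⊤ <-> ⊥ = ⊥
y & y = ⊥ & ⊥ = ⊥
~(y & y) = ~⊥ = ⊤
~~(y & y) = ~⊤ = ⊥
(z <-> x) | ~~(y & y) = ⊥ | ⊥ = ⊥

⊥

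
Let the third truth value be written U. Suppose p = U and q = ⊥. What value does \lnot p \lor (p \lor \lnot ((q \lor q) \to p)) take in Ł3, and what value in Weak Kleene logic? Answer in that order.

In Ł3: \lnot p = \lnot U = U
q \lor q = ⊥ \lor ⊥ = ⊥
(q \lor q) \to p = ⊥ \to U = ⊤  [min(1, 1−0+½)]
\lnot ((q \lor q) \to p) = \lnot ⊤ = ⊥
p \lor \lnot ((q \lor q) \to p) = U \lor ⊥ = U
\lnot p \lor (p \lor \lnot ((q \lor q) \to p)) = U \lor U = U
In Weak Kleene logic: \lnot p = \lnot U = U
q \lor q = ⊥ \lor ⊥ = ⊥
(q \lor q) \to p = ⊥ \to U = U  [any arg is the third value ⇒ result is the third value]
\lnot ((q \lor q) \to p) = \lnot U = U
p \lor \lnot ((q \lor q) \to p) = U \lor U = U
\lnot p \lor (p \lor \lnot ((q \lor q) \to p)) = U \lor U = U

U; U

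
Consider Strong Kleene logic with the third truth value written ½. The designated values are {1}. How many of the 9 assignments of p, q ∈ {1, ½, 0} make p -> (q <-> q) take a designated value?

Of the 9 assignments, 7 give a value in {1}.

7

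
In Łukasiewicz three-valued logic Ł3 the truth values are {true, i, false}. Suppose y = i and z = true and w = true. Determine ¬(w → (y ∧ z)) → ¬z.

i

y ∧ z = i ∧ true = i
w → (y ∧ z) = true → i = i  [min(1, 1−1+½)]
¬(w → (y ∧ z)) = ¬i = i
¬z = ¬true = false
¬(w → (y ∧ z)) → ¬z = i → false = i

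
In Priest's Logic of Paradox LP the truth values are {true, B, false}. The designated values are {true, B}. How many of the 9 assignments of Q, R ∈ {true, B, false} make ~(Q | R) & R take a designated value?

Designated under: (Q=B, R=B); (Q=false, R=B).

2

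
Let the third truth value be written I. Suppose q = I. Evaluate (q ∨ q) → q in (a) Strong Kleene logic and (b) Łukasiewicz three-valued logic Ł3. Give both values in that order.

In Strong Kleene logic: q ∨ q = I ∨ I = I
(q ∨ q) → q = I → I = I  [¬I ∨ I]
In Łukasiewicz three-valued logic Ł3: q ∨ q = I ∨ I = I
(q ∨ q) → q = I → I = True  [min(1, 1−½+½)]
They differ because Strong Kleene logic and Łukasiewicz three-valued logic Ł3 treat I differently under implication.

I; True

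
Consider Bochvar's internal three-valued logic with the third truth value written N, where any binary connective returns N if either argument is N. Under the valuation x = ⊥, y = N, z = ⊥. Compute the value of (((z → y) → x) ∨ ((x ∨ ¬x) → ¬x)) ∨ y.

N

z → y = ⊥ → N = N  [any arg is the third value ⇒ result is the third value]
(z → y) → x = N → ⊥ = N
¬x = ¬⊥ = ⊤
x ∨ ¬x = ⊥ ∨ ⊤ = ⊤
¬x = ¬⊥ = ⊤
(x ∨ ¬x) → ¬x = ⊤ → ⊤ = ⊤
((z → y) → x) ∨ ((x ∨ ¬x) → ¬x) = N ∨ ⊤ = N
(((z → y) → x) ∨ ((x ∨ ¬x) → ¬x)) ∨ y = N ∨ N = N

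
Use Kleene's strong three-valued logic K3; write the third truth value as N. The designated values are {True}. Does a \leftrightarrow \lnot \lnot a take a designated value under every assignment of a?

Countermodel: a=N gives N, which is not designated.

No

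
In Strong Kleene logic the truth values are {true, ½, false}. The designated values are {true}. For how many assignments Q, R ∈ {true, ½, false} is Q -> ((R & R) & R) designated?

5

Of the 9 assignments, 5 give a value in {true}.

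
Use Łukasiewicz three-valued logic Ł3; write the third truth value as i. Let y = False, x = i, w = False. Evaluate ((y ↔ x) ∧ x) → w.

y ↔ x = False ↔ i = i  [1 − |0−½|]
(y ↔ x) ∧ x = i ∧ i = i
((y ↔ x) ∧ x) → w = i → False = i

i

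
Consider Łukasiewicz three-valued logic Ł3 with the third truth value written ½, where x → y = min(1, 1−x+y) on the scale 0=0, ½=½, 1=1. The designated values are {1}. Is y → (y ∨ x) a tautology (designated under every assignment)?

Every assignment of y, x over {1, ½, 0} gives a value in {1}.
In particular, with y=½, x=½: y → (y ∨ x) = 1.

Yes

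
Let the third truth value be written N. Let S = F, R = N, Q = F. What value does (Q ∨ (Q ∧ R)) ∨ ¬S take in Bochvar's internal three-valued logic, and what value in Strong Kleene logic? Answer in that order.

N; T

In Bochvar's internal three-valued logic: Q ∧ R = F ∧ N = N
Q ∨ (Q ∧ R) = F ∨ N = N
¬S = ¬F = T
(Q ∨ (Q ∧ R)) ∨ ¬S = N ∨ T = N
In Strong Kleene logic: Q ∧ R = F ∧ N = F
Q ∨ (Q ∧ R) = F ∨ F = F
¬S = ¬F = T
(Q ∨ (Q ∧ R)) ∨ ¬S = F ∨ T = T
They differ because Bochvar's internal three-valued logic and Strong Kleene logic treat N differently under the binary connectives.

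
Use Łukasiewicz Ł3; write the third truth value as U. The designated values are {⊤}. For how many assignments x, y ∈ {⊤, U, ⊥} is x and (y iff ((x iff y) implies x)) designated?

Designated under: (x=⊤, y=⊤).

1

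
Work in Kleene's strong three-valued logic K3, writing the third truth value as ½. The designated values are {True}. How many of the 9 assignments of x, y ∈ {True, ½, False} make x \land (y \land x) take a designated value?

1

Designated under: (x=True, y=True).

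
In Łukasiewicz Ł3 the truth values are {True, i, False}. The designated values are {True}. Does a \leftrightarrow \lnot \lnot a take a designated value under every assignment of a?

Yes

Every assignment of a over {True, i, False} gives a value in {True}.
In particular, with a=i: a \leftrightarrow \lnot \lnot a = True.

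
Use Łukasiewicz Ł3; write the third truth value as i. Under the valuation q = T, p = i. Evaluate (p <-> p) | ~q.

p <-> p = i <-> i = T  [1 − |½−½|]
~q = ~T = F
(p <-> p) | ~q = T | F = T

T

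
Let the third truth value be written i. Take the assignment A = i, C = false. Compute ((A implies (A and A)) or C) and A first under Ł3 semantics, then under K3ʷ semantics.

In Ł3: A and A = i and i = i
A implies (A and A) = i implies i = true  [min(1, 1−½+½)]
(A implies (A and A)) or C = true or false = true
((A implies (A and A)) or C) and A = true and i = i
In K3ʷ: A and A = i and i = i
A implies (A and A) = i implies i = i
(A implies (A and A)) or C = i or false = i
((A implies (A and A)) or C) and A = i and i = i

i; i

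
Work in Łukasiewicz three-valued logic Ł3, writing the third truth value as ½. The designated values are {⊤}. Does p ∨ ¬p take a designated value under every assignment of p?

Countermodel: p=½ gives ½, which is not designated.

No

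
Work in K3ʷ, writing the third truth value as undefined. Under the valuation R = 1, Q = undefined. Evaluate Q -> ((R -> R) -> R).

undefined

R -> R = 1 -> 1 = 1
(R -> R) -> R = 1 -> 1 = 1
Q -> ((R -> R) -> R) = undefined -> 1 = undefined  [any arg is the third value ⇒ result is the third value]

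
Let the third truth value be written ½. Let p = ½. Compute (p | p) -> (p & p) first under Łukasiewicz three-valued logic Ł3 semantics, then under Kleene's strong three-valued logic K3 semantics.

1; ½

In Łukasiewicz three-valued logic Ł3: p | p = ½ | ½ = ½
p & p = ½ & ½ = ½
(p | p) -> (p & p) = ½ -> ½ = 1  [min(1, 1−½+½)]
In Kleene's strong three-valued logic K3: p | p = ½ | ½ = ½
p & p = ½ & ½ = ½
(p | p) -> (p & p) = ½ -> ½ = ½
They differ because Łukasiewicz three-valued logic Ł3 and Kleene's strong three-valued logic K3 treat ½ differently under implication.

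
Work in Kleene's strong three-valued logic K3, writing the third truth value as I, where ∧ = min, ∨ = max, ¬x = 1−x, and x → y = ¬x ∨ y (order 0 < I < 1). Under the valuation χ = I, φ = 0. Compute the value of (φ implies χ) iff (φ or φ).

0

φ implies χ = 0 implies I = 1
φ or φ = 0 or 0 = 0
(φ implies χ) iff (φ or φ) = 1 iff 0 = 0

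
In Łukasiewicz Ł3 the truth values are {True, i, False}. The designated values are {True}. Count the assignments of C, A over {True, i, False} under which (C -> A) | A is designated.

Of the 9 assignments, 6 give a value in {True}.

6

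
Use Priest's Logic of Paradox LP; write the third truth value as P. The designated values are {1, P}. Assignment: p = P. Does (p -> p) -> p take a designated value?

Yes

p -> p = P -> P = P  [~P | P]
(p -> p) -> p = P -> P = P
P ∈ {1, P}.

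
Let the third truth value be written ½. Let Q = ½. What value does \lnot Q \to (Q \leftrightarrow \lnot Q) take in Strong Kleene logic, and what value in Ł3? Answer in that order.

½; true

In Strong Kleene logic: \lnot Q = \lnot ½ = ½
\lnot Q = \lnot ½ = ½
Q \leftrightarrow \lnot Q = ½ \leftrightarrow ½ = ½
\lnot Q \to (Q \leftrightarrow \lnot Q) = ½ \to ½ = ½  [\lnot ½ \lor ½]
In Ł3: \lnot Q = \lnot ½ = ½
\lnot Q = \lnot ½ = ½
Q \leftrightarrow \lnot Q = ½ \leftrightarrow ½ = true  [1 − |½−½|]
\lnot Q \to (Q \leftrightarrow \lnot Q) = ½ \to true = true
They differ because Strong Kleene logic and Ł3 treat ½ differently under implication.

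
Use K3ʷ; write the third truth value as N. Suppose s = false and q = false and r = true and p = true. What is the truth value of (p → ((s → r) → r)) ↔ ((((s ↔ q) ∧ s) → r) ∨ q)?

s → r = false → true = true
(s → r) → r = true → true = true
p → ((s → r) → r) = true → true = true
s ↔ q = false ↔ false = true
(s ↔ q) ∧ s = true ∧ false = false
((s ↔ q) ∧ s) → r = false → true = true
(((s ↔ q) ∧ s) → r) ∨ q = true ∨ false = true
(p → ((s → r) → r)) ↔ ((((s ↔ q) ∧ s) → r) ∨ q) = true ↔ true = true

true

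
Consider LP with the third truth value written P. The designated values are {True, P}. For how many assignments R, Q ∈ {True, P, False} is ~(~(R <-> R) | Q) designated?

Of the 9 assignments, 6 give a value in {True, P}.

6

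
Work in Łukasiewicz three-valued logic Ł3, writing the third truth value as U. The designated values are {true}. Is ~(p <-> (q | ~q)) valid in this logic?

Countermodel: p=true, q=true gives false, which is not designated.

No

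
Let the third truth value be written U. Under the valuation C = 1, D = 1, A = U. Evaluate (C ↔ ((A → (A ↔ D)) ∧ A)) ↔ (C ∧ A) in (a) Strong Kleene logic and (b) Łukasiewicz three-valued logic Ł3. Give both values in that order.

In Strong Kleene logic: A ↔ D = U ↔ 1 = U
A → (A ↔ D) = U → U = U  [¬U ∨ U]
(A → (A ↔ D)) ∧ A = U ∧ U = U
C ↔ ((A → (A ↔ D)) ∧ A) = 1 ↔ U = U
C ∧ A = 1 ∧ U = U
(C ↔ ((A → (A ↔ D)) ∧ A)) ↔ (C ∧ A) = U ↔ U = U
In Łukasiewicz three-valued logic Ł3: A ↔ D = U ↔ 1 = U  [1 − |½−1|]
A → (A ↔ D) = U → U = 1
(A → (A ↔ D)) ∧ A = 1 ∧ U = U
C ↔ ((A → (A ↔ D)) ∧ A) = 1 ↔ U = U
C ∧ A = 1 ∧ U = U
(C ↔ ((A → (A ↔ D)) ∧ A)) ↔ (C ∧ A) = U ↔ U = 1
They differ because Strong Kleene logic and Łukasiewicz three-valued logic Ł3 treat U differently under implication.

U; 1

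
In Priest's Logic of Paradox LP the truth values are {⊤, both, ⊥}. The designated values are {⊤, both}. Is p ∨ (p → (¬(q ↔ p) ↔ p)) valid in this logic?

Yes

Every assignment of p, q over {⊤, both, ⊥} gives a value in {⊤, both}.
In particular, with p=both, q=both: p ∨ (p → (¬(q ↔ p) ↔ p)) = both.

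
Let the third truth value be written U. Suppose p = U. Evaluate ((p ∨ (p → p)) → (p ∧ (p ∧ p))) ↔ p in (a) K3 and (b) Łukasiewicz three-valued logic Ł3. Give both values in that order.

U; true

In K3: p → p = U → U = U  [¬U ∨ U]
p ∨ (p → p) = U ∨ U = U
p ∧ p = U ∧ U = U
p ∧ (p ∧ p) = U ∧ U = U
(p ∨ (p → p)) → (p ∧ (p ∧ p)) = U → U = U
((p ∨ (p → p)) → (p ∧ (p ∧ p))) ↔ p = U ↔ U = U
In Łukasiewicz three-valued logic Ł3: p → p = U → U = true
p ∨ (p → p) = U ∨ true = true
p ∧ p = U ∧ U = U
p ∧ (p ∧ p) = U ∧ U = U
(p ∨ (p → p)) → (p ∧ (p ∧ p)) = true → U = U
((p ∨ (p → p)) → (p ∧ (p ∧ p))) ↔ p = U ↔ U = true
They differ because K3 and Łukasiewicz three-valued logic Ł3 treat U differently under implication.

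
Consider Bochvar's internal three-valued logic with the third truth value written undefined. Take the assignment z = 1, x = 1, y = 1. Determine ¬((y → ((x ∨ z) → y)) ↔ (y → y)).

0

x ∨ z = 1 ∨ 1 = 1
(x ∨ z) → y = 1 → 1 = 1
y → ((x ∨ z) → y) = 1 → 1 = 1
y → y = 1 → 1 = 1
(y → ((x ∨ z) → y)) ↔ (y → y) = 1 ↔ 1 = 1
¬((y → ((x ∨ z) → y)) ↔ (y → y)) = ¬1 = 0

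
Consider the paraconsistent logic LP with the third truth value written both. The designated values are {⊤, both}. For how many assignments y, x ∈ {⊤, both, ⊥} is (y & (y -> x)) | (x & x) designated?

7

Of the 9 assignments, 7 give a value in {⊤, both}.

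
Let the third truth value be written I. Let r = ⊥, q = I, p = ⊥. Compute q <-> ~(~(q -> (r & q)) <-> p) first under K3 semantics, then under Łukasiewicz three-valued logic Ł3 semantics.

I; ⊤

In K3: r & q = ⊥ & I = ⊥
q -> (r & q) = I -> ⊥ = I
~(q -> (r & q)) = ~I = I
~(q -> (r & q)) <-> p = I <-> ⊥ = I
~(~(q -> (r & q)) <-> p) = ~I = I
q <-> ~(~(q -> (r & q)) <-> p) = I <-> I = I
In Łukasiewicz three-valued logic Ł3: r & q = ⊥ & I = ⊥
q -> (r & q) = I -> ⊥ = I
~(q -> (r & q)) = ~I = I
~(q -> (r & q)) <-> p = I <-> ⊥ = I
~(~(q -> (r & q)) <-> p) = ~I = I
q <-> ~(~(q -> (r & q)) <-> p) = I <-> I = ⊤
They differ because K3 and Łukasiewicz three-valued logic Ł3 treat I differently under implication.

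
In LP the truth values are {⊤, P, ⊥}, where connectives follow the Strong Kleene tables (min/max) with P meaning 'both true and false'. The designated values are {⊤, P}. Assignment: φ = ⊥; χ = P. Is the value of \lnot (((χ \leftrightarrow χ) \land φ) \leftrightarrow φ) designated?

No

χ \leftrightarrow χ = P \leftrightarrow P = P
(χ \leftrightarrow χ) \land φ = P \land ⊥ = ⊥
((χ \leftrightarrow χ) \land φ) \leftrightarrow φ = ⊥ \leftrightarrow ⊥ = ⊤
\lnot (((χ \leftrightarrow χ) \land φ) \leftrightarrow φ) = \lnot ⊤ = ⊥
⊥ ∉ {⊤, P}.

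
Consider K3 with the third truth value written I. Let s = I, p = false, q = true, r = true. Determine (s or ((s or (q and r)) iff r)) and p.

q and r = true and true = true
s or (q and r) = I or true = true
(s or (q and r)) iff r = true iff true = true
s or ((s or (q and r)) iff r) = I or true = true
(s or ((s or (q and r)) iff r)) and p = true and false = false

false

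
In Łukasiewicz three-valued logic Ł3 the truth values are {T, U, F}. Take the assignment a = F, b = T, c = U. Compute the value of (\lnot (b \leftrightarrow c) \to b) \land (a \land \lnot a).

b \leftrightarrow c = T \leftrightarrow U = U  [1 − |1−½|]
\lnot (b \leftrightarrow c) = \lnot U = U
\lnot (b \leftrightarrow c) \to b = U \to T = T
\lnot a = \lnot F = T
a \land \lnot a = F \land T = F
(\lnot (b \leftrightarrow c) \to b) \land (a \land \lnot a) = T \land F = F

F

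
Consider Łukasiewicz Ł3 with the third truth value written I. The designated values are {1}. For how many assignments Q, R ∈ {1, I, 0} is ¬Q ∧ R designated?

Designated under: (Q=0, R=1).

1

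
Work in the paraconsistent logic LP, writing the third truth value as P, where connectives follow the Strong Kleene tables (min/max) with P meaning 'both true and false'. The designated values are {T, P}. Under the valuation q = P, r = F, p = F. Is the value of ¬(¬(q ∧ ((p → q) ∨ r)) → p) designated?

Yes

p → q = F → P = T
(p → q) ∨ r = T ∨ F = T
q ∧ ((p → q) ∨ r) = P ∧ T = P
¬(q ∧ ((p → q) ∨ r)) = ¬P = P
¬(q ∧ ((p → q) ∨ r)) → p = P → F = P
¬(¬(q ∧ ((p → q) ∨ r)) → p) = ¬P = P
P ∈ {T, P}.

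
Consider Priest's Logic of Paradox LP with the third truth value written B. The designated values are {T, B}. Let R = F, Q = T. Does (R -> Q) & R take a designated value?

No

R -> Q = F -> T = T
(R -> Q) & R = T & F = F
F ∉ {T, B}.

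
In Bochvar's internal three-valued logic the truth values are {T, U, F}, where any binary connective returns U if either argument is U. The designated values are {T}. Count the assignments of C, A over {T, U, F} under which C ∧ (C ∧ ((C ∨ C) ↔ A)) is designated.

1

Designated under: (C=T, A=T).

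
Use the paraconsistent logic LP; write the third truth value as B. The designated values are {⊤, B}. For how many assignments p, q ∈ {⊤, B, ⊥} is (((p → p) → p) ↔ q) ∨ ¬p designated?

8

Of the 9 assignments, 8 give a value in {⊤, B}.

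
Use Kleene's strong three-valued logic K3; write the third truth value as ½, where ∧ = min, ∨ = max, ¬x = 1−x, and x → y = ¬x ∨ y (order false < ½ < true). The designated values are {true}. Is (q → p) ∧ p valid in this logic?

Countermodel: q=true, p=½ gives ½, which is not designated.

No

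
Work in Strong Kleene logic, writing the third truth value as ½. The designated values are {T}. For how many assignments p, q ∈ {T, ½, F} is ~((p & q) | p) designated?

Designated under: (p=F, q=T); (p=F, q=½); (p=F, q=F).

3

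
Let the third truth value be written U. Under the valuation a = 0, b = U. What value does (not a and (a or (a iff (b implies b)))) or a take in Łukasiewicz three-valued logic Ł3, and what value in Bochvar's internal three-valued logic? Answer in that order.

In Łukasiewicz three-valued logic Ł3: not a = not 0 = 1
b implies b = U implies U = 1  [min(1, 1−½+½)]
a iff (b implies b) = 0 iff 1 = 0
a or (a iff (b implies b)) = 0 or 0 = 0
not a and (a or (a iff (b implies b))) = 1 and 0 = 0
(not a and (a or (a iff (b implies b)))) or a = 0 or 0 = 0
In Bochvar's internal three-valued logic: not a = not 0 = 1
b implies b = U implies U = U  [any arg is the third value ⇒ result is the third value]
a iff (b implies b) = 0 iff U = U
a or (a iff (b implies b)) = 0 or U = U
not a and (a or (a iff (b implies b))) = 1 and U = U
(not a and (a or (a iff (b implies b)))) or a = U or 0 = U
They differ because Łukasiewicz three-valued logic Ł3 and Bochvar's internal three-valued logic treat U differently under the binary connectives.

0; U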